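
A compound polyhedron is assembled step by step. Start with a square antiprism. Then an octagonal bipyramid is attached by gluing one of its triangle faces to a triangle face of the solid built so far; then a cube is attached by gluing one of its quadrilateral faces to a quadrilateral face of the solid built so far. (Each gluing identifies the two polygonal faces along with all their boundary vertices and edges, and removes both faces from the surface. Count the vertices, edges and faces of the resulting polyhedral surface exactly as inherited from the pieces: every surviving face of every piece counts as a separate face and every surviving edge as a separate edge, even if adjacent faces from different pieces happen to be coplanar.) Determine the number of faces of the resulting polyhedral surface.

28

A square antiprism: V=8, E=16, F=10.
Attach an octagonal bipyramid (V=10, E=24, F=16) along a 3-gon: merge 3 vertices and 3 edges, delete both glued faces → V=15, E=37, F=24.
Attach a cube (V=8, E=12, F=6) along a 4-gon: merge 4 vertices and 4 edges, delete both glued faces → V=19, E=45, F=28.
Check: V − E + F = 19 − 45 + 28 = 2.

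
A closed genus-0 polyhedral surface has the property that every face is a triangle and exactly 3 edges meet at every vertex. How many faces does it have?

Each face has 3 edges and each edge borders two faces, so 2E = 3F.
Each vertex has degree 3, so 3V = 2E and hence V = 3F/3.
Euler: V − E + F = 2 ⇒ (3F/3) − (3F/2) + F = 2.
Multiply by 6: (6 − 9 + 6)F = 12, i.e. 3F = 12.
So F = 4, E = 3·4/2 = 6, V = 3·4/3 = 4.

4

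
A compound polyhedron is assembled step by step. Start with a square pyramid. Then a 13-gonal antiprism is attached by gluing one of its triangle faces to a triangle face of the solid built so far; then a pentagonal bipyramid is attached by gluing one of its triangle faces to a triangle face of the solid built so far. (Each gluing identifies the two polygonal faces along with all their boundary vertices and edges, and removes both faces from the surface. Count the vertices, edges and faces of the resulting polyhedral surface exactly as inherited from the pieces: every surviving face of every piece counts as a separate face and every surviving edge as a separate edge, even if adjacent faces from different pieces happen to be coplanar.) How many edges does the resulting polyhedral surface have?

A square pyramid: V=5, E=8, F=5.
Attach a 13-gonal antiprism (V=26, E=52, F=28) along a 3-gon: merge 3 vertices and 3 edges, delete both glued faces → V=28, E=57, F=31.
Attach a pentagonal bipyramid (V=7, E=15, F=10) along a 3-gon: merge 3 vertices and 3 edges, delete both glued faces → V=32, E=69, F=39.
Check: V − E + F = 32 − 69 + 39 = 2.

69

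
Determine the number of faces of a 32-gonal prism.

34

A prism on an n-gon has two n-gon bases and n rectangular sides: V = 2·32 = 64, E = 3·32 = 96, F = 32 + 2 = 34.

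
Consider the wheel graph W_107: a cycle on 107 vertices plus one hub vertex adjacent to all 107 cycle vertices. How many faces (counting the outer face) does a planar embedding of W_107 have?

W_107 has V = 107 + 1 = 108 vertices and E = 2·107 = 214 edges.
By Euler's formula F = 2 − V + E = 2 − 108 + 214 = 108.

108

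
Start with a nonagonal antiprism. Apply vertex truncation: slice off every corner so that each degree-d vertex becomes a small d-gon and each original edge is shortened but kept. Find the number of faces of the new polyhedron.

38

The base solid has V = 18, E = 36, F = 20.
Truncation replaces each original edge-end by a new vertex, so V′ = 2E = 72.
Each original edge survives, and each old vertex of degree d contributes d new edges; summing degrees gives Σd = 2E, so E′ = E + 2E = 3E = 108.
Each original face survives and each original vertex becomes one new face: F′ = F + V = 38.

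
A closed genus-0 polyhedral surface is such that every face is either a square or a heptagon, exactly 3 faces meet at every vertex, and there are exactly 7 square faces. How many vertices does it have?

14

Let x be the number of heptagons; then F = 7 + x.
Edge–face incidences: 2E = 4·7 + 7·x = 28 + 7x.
Every vertex has degree 3, so 3V = 2E.
Euler: V − E + F = 2 ⇒ (2E)/3 − E + (7 + x) = 2.
Multiply by 6: 2·(2E) − 3·(2E) + 6·(7 + x) = 12, i.e. 42 + 6x − (28 + 7x) = 12.
Collecting terms: −x + 14 = 12, so −x = −2, so x = 2.
Then 2E = 28 + 7·2 = 42, so E = 21, V = 2E/3 = 14, F = 7 + 2 = 9.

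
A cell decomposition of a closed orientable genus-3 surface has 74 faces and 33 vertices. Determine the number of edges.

111

For a closed orientable surface of genus 3, χ = 2 − 2·3 = -4.
E = V + F − (-4) = 33 + 74 − (-4) = 111.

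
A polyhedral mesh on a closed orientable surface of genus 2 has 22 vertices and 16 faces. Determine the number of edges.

40

For a closed orientable surface of genus 2, χ = 2 − 2·2 = -2.
E = V + F − (-2) = 22 + 16 − (-2) = 40.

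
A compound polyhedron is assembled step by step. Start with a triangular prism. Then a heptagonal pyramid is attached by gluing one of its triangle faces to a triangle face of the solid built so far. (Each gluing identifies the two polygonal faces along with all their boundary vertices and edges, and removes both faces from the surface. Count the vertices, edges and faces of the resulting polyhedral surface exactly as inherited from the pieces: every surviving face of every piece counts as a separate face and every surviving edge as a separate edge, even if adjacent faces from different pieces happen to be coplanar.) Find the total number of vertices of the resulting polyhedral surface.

11

A triangular prism: V=6, E=9, F=5.
Attach a heptagonal pyramid (V=8, E=14, F=8) along a 3-gon: merge 3 vertices and 3 edges, delete both glued faces → V=11, E=20, F=11.
Check: V − E + F = 11 − 20 + 11 = 2.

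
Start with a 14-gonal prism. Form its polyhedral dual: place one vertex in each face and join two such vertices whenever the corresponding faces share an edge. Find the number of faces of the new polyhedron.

28

The base solid has V = 28, E = 42, F = 16.
The dual swaps V and F and preserves E: V′ = F = 16, E′ = E = 42, F′ = V = 28.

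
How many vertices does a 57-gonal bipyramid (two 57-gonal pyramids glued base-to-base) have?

A bipyramid over an n-gon has 2n triangular faces and n + 2 vertices: V = 57 + 2 = 59, E = 3·57 = 171, F = 2·57 = 114.
Check: V − E + F = 59 − 171 + 114 = 2.

59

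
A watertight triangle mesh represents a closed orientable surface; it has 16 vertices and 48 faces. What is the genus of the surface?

5

Every face is a triangle, so 2E = 3·48 = 144, giving E = 72.
χ = V − E + F = 16 − 72 + 48 = -8.
For a closed orientable surface χ = 2 − 2g, so g = (2 − (-8))/2 = 5.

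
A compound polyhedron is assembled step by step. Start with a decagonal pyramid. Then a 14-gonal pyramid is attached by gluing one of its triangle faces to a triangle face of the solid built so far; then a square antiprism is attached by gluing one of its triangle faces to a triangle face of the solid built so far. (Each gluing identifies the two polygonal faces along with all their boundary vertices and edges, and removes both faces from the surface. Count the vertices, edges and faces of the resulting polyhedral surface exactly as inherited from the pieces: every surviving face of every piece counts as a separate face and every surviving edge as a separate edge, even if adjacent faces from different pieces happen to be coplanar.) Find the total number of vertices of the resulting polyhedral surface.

28

A decagonal pyramid: V=11, E=20, F=11.
Attach a 14-gonal pyramid (V=15, E=28, F=15) along a 3-gon: merge 3 vertices and 3 edges, delete both glued faces → V=23, E=45, F=24.
Attach a square antiprism (V=8, E=16, F=10) along a 3-gon: merge 3 vertices and 3 edges, delete both glued faces → V=28, E=58, F=32.
Check: V − E + F = 28 − 58 + 32 = 2.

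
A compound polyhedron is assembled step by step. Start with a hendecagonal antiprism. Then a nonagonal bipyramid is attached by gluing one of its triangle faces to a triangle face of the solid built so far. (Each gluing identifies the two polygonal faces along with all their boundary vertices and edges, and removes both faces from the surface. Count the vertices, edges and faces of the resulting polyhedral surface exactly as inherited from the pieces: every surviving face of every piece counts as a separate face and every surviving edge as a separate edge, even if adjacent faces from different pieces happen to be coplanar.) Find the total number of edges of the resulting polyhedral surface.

68

A hendecagonal antiprism: V=22, E=44, F=24.
Attach a nonagonal bipyramid (V=11, E=27, F=18) along a 3-gon: merge 3 vertices and 3 edges, delete both glued faces → V=30, E=68, F=40.
Check: V − E + F = 30 − 68 + 40 = 2.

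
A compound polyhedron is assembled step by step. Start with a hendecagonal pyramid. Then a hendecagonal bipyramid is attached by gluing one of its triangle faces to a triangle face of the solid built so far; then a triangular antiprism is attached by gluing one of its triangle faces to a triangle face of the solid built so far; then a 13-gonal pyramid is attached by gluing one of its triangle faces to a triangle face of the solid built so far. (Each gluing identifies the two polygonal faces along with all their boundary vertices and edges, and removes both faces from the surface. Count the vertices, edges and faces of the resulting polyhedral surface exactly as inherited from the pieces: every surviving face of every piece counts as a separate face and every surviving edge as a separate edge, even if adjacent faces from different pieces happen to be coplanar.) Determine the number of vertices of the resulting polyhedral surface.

A hendecagonal pyramid: V=12, E=22, F=12.
Attach a hendecagonal bipyramid (V=13, E=33, F=22) along a 3-gon: merge 3 vertices and 3 edges, delete both glued faces → V=22, E=52, F=32.
Attach a triangular antiprism (V=6, E=12, F=8) along a 3-gon: merge 3 vertices and 3 edges, delete both glued faces → V=25, E=61, F=38.
Attach a 13-gonal pyramid (V=14, E=26, F=14) along a 3-gon: merge 3 vertices and 3 edges, delete both glued faces → V=36, E=84, F=50.
Check: V − E + F = 36 − 84 + 50 = 2.

36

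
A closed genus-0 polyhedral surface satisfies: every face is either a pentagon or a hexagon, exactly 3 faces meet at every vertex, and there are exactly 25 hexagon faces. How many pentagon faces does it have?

Let x be the number of pentagons; then F = 25 + x.
Edge–face incidences: 2E = 6·25 + 5·x = 150 + 5x.
Every vertex has degree 3, so 3V = 2E.
Euler: V − E + F = 2 ⇒ (2E)/3 − E + (25 + x) = 2.
Multiply by 6: 2·(2E) − 3·(2E) + 6·(25 + x) = 12, i.e. 150 + 6x − (150 + 5x) = 12.
Collecting terms: x = 12.
Then 2E = 150 + 5·12 = 210, so E = 105, V = 2E/3 = 70, F = 25 + 12 = 37.

12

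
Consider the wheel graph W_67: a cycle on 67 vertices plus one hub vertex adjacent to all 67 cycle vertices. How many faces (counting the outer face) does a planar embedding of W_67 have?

68

W_67 has V = 67 + 1 = 68 vertices and E = 2·67 = 134 edges.
By Euler's formula F = 2 − V + E = 2 − 68 + 134 = 68.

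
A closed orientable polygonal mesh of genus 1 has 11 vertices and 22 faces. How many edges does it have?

33

For a closed orientable surface of genus 1, χ = 2 − 2·1 = 0.
E = V + F − (0) = 11 + 22 − (0) = 33.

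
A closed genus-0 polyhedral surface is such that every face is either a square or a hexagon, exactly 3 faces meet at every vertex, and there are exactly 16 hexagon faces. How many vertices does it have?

40

Let x be the number of squares; then F = 16 + x.
Edge–face incidences: 2E = 6·16 + 4·x = 96 + 4x.
Every vertex has degree 3, so 3V = 2E.
Euler: V − E + F = 2 ⇒ (2E)/3 − E + (16 + x) = 2.
Multiply by 6: 2·(2E) − 3·(2E) + 6·(16 + x) = 12, i.e. 96 + 6x − (96 + 4x) = 12.
Collecting terms: 2x = 12, so x = 6.
Then 2E = 96 + 4·6 = 120, so E = 60, V = 2E/3 = 40, F = 16 + 6 = 22.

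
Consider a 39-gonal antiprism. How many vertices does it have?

78

An antiprism on an n-gon has two n-gon caps and 2n triangles: V = 2·39 = 78, E = 4·39 = 156, F = 2·39 + 2 = 80.
Check: V − E + F = 78 − 156 + 80 = 2.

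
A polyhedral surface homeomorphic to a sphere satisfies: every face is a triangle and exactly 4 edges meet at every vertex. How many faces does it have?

8

Each face has 3 edges and each edge borders two faces, so 2E = 3F.
Each vertex has degree 4, so 4V = 2E and hence V = 3F/4.
Euler: V − E + F = 2 ⇒ (3F/4) − (3F/2) + F = 2.
Multiply by 8: (6 − 12 + 8)F = 16, i.e. 2F = 16.
So F = 8, E = 3·8/2 = 12, V = 3·8/4 = 6.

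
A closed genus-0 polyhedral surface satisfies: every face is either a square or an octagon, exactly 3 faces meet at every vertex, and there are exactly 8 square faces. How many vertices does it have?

Let x be the number of octagons; then F = 8 + x.
Edge–face incidences: 2E = 4·8 + 8·x = 32 + 8x.
Every vertex has degree 3, so 3V = 2E.
Euler: V − E + F = 2 ⇒ (2E)/3 − E + (8 + x) = 2.
Multiply by 6: 2·(2E) − 3·(2E) + 6·(8 + x) = 12, i.e. 48 + 6x − (32 + 8x) = 12.
Collecting terms: −2x + 16 = 12, so −2x = −4, so x = 2.
Then 2E = 32 + 8·2 = 48, so E = 24, V = 2E/3 = 16, F = 8 + 2 = 10.

16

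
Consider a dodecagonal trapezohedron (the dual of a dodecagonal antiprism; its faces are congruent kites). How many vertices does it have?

26

The n-trapezohedron (dual of the n-antiprism) has V = 2·12 + 2 = 26, E = 4·12 = 48, F = 2·12 = 24.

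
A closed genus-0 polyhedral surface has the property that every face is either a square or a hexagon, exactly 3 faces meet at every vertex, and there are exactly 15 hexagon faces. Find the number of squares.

Let x be the number of squares; then F = 15 + x.
Edge–face incidences: 2E = 6·15 + 4·x = 90 + 4x.
Every vertex has degree 3, so 3V = 2E.
Euler: V − E + F = 2 ⇒ (2E)/3 − E + (15 + x) = 2.
Multiply by 6: 2·(2E) − 3·(2E) + 6·(15 + x) = 12, i.e. 90 + 6x − (90 + 4x) = 12.
Collecting terms: 2x = 12, so x = 6.
Then 2E = 90 + 4·6 = 114, so E = 57, V = 2E/3 = 38, F = 15 + 6 = 21.

6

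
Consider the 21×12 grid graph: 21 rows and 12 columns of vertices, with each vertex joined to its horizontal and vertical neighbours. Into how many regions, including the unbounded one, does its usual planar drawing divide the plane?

221

The grid has V = 21·12 = 252 vertices and E = 21·11 + 12·20 = 471 edges.
F = 2 − V + E = 2 − 252 + 471 = 221.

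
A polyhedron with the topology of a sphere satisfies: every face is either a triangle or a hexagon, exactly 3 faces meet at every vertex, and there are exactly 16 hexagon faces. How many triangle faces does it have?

Let x be the number of triangles; then F = 16 + x.
Edge–face incidences: 2E = 6·16 + 3·x = 96 + 3x.
Every vertex has degree 3, so 3V = 2E.
Euler: V − E + F = 2 ⇒ (2E)/3 − E + (16 + x) = 2.
Multiply by 6: 2·(2E) − 3·(2E) + 6·(16 + x) = 12, i.e. 96 + 6x − (96 + 3x) = 12.
Collecting terms: 3x = 12, so x = 4.
Then 2E = 96 + 3·4 = 108, so E = 54, V = 2E/3 = 36, F = 16 + 4 = 20.

4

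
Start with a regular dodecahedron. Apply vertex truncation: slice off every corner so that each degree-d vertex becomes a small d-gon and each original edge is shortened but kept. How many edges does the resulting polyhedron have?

The base solid has V = 20, E = 30, F = 12.
Truncation replaces each original edge-end by a new vertex, so V′ = 2E = 60.
Each original edge survives, and each old vertex of degree d contributes d new edges; summing degrees gives Σd = 2E, so E′ = E + 2E = 3E = 90.
Each original face survives and each original vertex becomes one new face: F′ = F + V = 32.

90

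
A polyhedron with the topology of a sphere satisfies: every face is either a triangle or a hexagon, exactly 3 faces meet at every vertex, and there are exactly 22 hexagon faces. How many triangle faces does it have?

Let x be the number of triangles; then F = 22 + x.
Edge–face incidences: 2E = 6·22 + 3·x = 132 + 3x.
Every vertex has degree 3, so 3V = 2E.
Euler: V − E + F = 2 ⇒ (2E)/3 − E + (22 + x) = 2.
Multiply by 6: 2·(2E) − 3·(2E) + 6·(22 + x) = 12, i.e. 132 + 6x − (132 + 3x) = 12.
Collecting terms: 3x = 12, so x = 4.
Then 2E = 132 + 3·4 = 144, so E = 72, V = 2E/3 = 48, F = 22 + 4 = 26.

4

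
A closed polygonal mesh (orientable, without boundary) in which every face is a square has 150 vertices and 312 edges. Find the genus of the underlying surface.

Every face is a square and each edge borders two faces, so 4F = 2·312, giving F = 156.
χ = V − E + F = 150 − 312 + 156 = -6.
For a closed orientable surface χ = 2 − 2g, so g = (2 − (-6))/2 = 4.

4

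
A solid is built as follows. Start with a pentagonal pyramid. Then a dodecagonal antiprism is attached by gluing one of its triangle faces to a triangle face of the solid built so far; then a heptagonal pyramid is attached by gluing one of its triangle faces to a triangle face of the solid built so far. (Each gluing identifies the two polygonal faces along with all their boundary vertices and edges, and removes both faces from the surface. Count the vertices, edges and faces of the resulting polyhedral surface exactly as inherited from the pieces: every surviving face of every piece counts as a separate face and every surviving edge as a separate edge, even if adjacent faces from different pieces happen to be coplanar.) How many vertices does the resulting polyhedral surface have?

A pentagonal pyramid: V=6, E=10, F=6.
Attach a dodecagonal antiprism (V=24, E=48, F=26) along a 3-gon: merge 3 vertices and 3 edges, delete both glued faces → V=27, E=55, F=30.
Attach a heptagonal pyramid (V=8, E=14, F=8) along a 3-gon: merge 3 vertices and 3 edges, delete both glued faces → V=32, E=66, F=36.
Check: V − E + F = 32 − 66 + 36 = 2.

32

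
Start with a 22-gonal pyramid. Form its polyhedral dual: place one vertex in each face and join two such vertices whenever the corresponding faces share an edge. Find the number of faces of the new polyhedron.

23

The base solid has V = 23, E = 44, F = 23.
The dual swaps V and F and preserves E: V′ = F = 23, E′ = E = 44, F′ = V = 23.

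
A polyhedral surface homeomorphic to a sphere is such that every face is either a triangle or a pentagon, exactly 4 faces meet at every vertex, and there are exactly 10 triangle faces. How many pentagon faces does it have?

2

Let x be the number of pentagons; then F = 10 + x.
Edge–face incidences: 2E = 3·10 + 5·x = 30 + 5x.
Every vertex has degree 4, so 4V = 2E.
Euler: V − E + F = 2 ⇒ (2E)/4 − E + (10 + x) = 2.
Multiply by 8: 2·(2E) − 4·(2E) + 8·(10 + x) = 16, i.e. 80 + 8x − 2·(30 + 5x) = 16.
Collecting terms: −2x + 20 = 16, so −2x = −4, so x = 2.
Then 2E = 30 + 5·2 = 40, so E = 20, V = 2E/4 = 10, F = 10 + 2 = 12.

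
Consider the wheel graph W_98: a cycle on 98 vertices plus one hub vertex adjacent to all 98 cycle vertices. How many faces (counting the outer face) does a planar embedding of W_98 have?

99

W_98 has V = 98 + 1 = 99 vertices and E = 2·98 = 196 edges.
By Euler's formula F = 2 − V + E = 2 − 99 + 196 = 99.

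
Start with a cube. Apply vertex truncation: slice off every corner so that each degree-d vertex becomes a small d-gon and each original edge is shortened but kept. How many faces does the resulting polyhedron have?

14

The base solid has V = 8, E = 12, F = 6.
Truncation replaces each original edge-end by a new vertex, so V′ = 2E = 24.
Each original edge survives, and each old vertex of degree d contributes d new edges; summing degrees gives Σd = 2E, so E′ = E + 2E = 3E = 36.
Each original face survives and each original vertex becomes one new face: F′ = F + V = 14.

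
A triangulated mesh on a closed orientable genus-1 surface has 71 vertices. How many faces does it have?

χ = 2 − 2·1 = 0, and every face is a triangle so 3F = 2E.
V − E + F = 0 with E = 3F/2 gives 71 − (3/2 − 1)·F = 0, so F = 142 and E = 213.

142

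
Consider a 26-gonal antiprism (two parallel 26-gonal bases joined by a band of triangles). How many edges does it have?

104

An antiprism on an n-gon has two n-gon caps and 2n triangles: V = 2·26 = 52, E = 4·26 = 104, F = 2·26 + 2 = 54.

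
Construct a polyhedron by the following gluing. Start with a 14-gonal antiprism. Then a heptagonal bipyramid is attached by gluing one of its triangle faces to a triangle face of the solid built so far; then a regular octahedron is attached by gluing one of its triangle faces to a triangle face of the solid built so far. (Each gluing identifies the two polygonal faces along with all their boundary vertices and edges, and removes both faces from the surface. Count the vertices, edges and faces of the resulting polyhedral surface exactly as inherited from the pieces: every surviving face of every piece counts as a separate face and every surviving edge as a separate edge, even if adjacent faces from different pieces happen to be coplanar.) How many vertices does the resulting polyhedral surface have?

37

A 14-gonal antiprism: V=28, E=56, F=30.
Attach a heptagonal bipyramid (V=9, E=21, F=14) along a 3-gon: merge 3 vertices and 3 edges, delete both glued faces → V=34, E=74, F=42.
Attach a regular octahedron (V=6, E=12, F=8) along a 3-gon: merge 3 vertices and 3 edges, delete both glued faces → V=37, E=83, F=48.
Check: V − E + F = 37 − 83 + 48 = 2.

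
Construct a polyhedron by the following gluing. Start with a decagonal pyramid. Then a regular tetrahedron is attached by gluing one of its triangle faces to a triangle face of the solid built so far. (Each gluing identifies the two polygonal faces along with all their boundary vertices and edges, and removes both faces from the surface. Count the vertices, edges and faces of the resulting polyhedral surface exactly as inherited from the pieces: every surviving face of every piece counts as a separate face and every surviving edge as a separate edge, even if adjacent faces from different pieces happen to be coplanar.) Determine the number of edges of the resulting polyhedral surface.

A decagonal pyramid: V=11, E=20, F=11.
Attach a regular tetrahedron (V=4, E=6, F=4) along a 3-gon: merge 3 vertices and 3 edges, delete both glued faces → V=12, E=23, F=13.
Check: V − E + F = 12 − 23 + 13 = 2.

23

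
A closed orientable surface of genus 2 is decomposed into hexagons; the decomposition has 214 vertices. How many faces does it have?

χ = 2 − 2·2 = -2, and every face is a hexagon so 6F = 2E.
V − E + F = -2 with E = 6F/2 gives 214 − (6/2 − 1)·F = -2, so F = 108 and E = 324.

108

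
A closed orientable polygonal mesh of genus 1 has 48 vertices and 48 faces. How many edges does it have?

For a closed orientable surface of genus 1, χ = 2 − 2·1 = 0.
E = V + F − (0) = 48 + 48 − (0) = 96.

96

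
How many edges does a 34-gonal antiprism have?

An antiprism on an n-gon has two n-gon caps and 2n triangles: V = 2·34 = 68, E = 4·34 = 136, F = 2·34 + 2 = 70.

136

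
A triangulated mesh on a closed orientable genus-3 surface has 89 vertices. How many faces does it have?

χ = 2 − 2·3 = -4, and every face is a triangle so 3F = 2E.
V − E + F = -4 with E = 3F/2 gives 89 − (3/2 − 1)·F = -4, so F = 186 and E = 279.

186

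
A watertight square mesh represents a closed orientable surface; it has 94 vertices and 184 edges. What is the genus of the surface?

Every face is a square and each edge borders two faces, so 4F = 2·184, giving F = 92.
χ = V − E + F = 94 − 184 + 92 = 2.
For a closed orientable surface χ = 2 − 2g, so g = (2 − (2))/2 = 0.

0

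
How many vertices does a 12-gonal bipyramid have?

14

A bipyramid over an n-gon has 2n triangular faces and n + 2 vertices: V = 12 + 2 = 14, E = 3·12 = 36, F = 2·12 = 24.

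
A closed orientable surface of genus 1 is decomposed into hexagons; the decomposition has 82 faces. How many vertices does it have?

χ = 2 − 2·1 = 0, and every face is a hexagon so 6F = 2E.
E = 6·82/2 = 246. Then V = 0 + E − F = 0 + 246 − 82 = 164.

164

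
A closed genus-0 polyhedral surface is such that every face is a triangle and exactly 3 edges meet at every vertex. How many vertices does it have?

4

Each face has 3 edges and each edge borders two faces, so 2E = 3F.
Each vertex has degree 3, so 3V = 2E and hence V = 3F/3.
Euler: V − E + F = 2 ⇒ (3F/3) − (3F/2) + F = 2.
Multiply by 6: (6 − 9 + 6)F = 12, i.e. 3F = 12.
So F = 4, E = 3·4/2 = 6, V = 3·4/3 = 4.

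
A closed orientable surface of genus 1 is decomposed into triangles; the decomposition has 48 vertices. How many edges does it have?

144

χ = 2 − 2·1 = 0, and every face is a triangle so 3F = 2E.
V − E + F = 0 with E = 3F/2 gives 48 − (3/2 − 1)·F = 0, so F = 96 and E = 144.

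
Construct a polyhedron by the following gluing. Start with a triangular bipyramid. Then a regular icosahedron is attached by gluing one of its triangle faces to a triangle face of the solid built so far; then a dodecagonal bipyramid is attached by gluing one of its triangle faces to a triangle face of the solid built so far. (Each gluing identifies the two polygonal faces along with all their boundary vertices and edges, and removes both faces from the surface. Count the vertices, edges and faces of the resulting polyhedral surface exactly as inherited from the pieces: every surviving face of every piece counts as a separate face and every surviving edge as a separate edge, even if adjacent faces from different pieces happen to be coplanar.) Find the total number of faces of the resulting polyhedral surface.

46

A triangular bipyramid: V=5, E=9, F=6.
Attach a regular icosahedron (V=12, E=30, F=20) along a 3-gon: merge 3 vertices and 3 edges, delete both glued faces → V=14, E=36, F=24.
Attach a dodecagonal bipyramid (V=14, E=36, F=24) along a 3-gon: merge 3 vertices and 3 edges, delete both glued faces → V=25, E=69, F=46.
Check: V − E + F = 25 − 69 + 46 = 2.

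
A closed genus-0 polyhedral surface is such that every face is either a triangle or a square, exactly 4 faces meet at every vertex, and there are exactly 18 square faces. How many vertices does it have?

24

Let x be the number of triangles; then F = 18 + x.
Edge–face incidences: 2E = 4·18 + 3·x = 72 + 3x.
Every vertex has degree 4, so 4V = 2E.
Euler: V − E + F = 2 ⇒ (2E)/4 − E + (18 + x) = 2.
Multiply by 8: 2·(2E) − 4·(2E) + 8·(18 + x) = 16, i.e. 144 + 8x − 2·(72 + 3x) = 16.
Collecting terms: 2x = 16, so x = 8.
Then 2E = 72 + 3·8 = 96, so E = 48, V = 2E/4 = 24, F = 18 + 8 = 26.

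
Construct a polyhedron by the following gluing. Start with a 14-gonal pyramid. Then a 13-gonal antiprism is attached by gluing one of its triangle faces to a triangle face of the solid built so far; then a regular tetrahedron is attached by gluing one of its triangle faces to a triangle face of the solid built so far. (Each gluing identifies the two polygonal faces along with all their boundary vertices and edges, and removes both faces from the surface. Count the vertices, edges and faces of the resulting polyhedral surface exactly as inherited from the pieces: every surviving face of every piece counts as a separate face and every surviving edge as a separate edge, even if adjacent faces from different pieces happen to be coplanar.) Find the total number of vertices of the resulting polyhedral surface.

A 14-gonal pyramid: V=15, E=28, F=15.
Attach a 13-gonal antiprism (V=26, E=52, F=28) along a 3-gon: merge 3 vertices and 3 edges, delete both glued faces → V=38, E=77, F=41.
Attach a regular tetrahedron (V=4, E=6, F=4) along a 3-gon: merge 3 vertices and 3 edges, delete both glued faces → V=39, E=80, F=43.
Check: V − E + F = 39 − 80 + 43 = 2.

39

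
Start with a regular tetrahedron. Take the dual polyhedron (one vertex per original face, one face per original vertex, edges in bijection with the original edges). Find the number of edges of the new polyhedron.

6

The base solid has V = 4, E = 6, F = 4.
The dual swaps V and F and preserves E: V′ = F = 4, E′ = E = 6, F′ = V = 4.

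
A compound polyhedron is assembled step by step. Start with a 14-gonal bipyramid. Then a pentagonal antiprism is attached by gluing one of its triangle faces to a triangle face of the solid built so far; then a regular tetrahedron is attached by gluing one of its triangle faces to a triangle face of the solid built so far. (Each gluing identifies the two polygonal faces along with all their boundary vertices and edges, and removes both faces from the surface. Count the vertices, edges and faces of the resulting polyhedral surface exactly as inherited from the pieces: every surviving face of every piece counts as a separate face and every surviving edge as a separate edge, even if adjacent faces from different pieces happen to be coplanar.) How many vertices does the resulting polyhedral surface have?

A 14-gonal bipyramid: V=16, E=42, F=28.
Attach a pentagonal antiprism (V=10, E=20, F=12) along a 3-gon: merge 3 vertices and 3 edges, delete both glued faces → V=23, E=59, F=38.
Attach a regular tetrahedron (V=4, E=6, F=4) along a 3-gon: merge 3 vertices and 3 edges, delete both glued faces → V=24, E=62, F=40.
Check: V − E + F = 24 − 62 + 40 = 2.

24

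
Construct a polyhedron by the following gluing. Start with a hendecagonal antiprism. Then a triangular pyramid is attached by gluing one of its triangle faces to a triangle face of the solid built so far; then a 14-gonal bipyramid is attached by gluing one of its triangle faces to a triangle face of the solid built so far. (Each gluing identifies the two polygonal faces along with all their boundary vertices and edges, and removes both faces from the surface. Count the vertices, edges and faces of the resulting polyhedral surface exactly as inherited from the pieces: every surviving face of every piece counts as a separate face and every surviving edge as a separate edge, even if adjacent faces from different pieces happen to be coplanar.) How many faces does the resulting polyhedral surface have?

A hendecagonal antiprism: V=22, E=44, F=24.
Attach a triangular pyramid (V=4, E=6, F=4) along a 3-gon: merge 3 vertices and 3 edges, delete both glued faces → V=23, E=47, F=26.
Attach a 14-gonal bipyramid (V=16, E=42, F=28) along a 3-gon: merge 3 vertices and 3 edges, delete both glued faces → V=36, E=86, F=52.
Check: V − E + F = 36 − 86 + 52 = 2.

52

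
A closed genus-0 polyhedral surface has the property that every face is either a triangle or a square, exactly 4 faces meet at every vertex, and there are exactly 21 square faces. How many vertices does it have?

27

Let x be the number of triangles; then F = 21 + x.
Edge–face incidences: 2E = 4·21 + 3·x = 84 + 3x.
Every vertex has degree 4, so 4V = 2E.
Euler: V − E + F = 2 ⇒ (2E)/4 − E + (21 + x) = 2.
Multiply by 8: 2·(2E) − 4·(2E) + 8·(21 + x) = 16, i.e. 168 + 8x − 2·(84 + 3x) = 16.
Collecting terms: 2x = 16, so x = 8.
Then 2E = 84 + 3·8 = 108, so E = 54, V = 2E/4 = 27, F = 21 + 8 = 29.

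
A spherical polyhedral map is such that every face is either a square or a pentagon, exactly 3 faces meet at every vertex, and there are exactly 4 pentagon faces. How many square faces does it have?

Let x be the number of squares; then F = 4 + x.
Edge–face incidences: 2E = 5·4 + 4·x = 20 + 4x.
Every vertex has degree 3, so 3V = 2E.
Euler: V − E + F = 2 ⇒ (2E)/3 − E + (4 + x) = 2.
Multiply by 6: 2·(2E) − 3·(2E) + 6·(4 + x) = 12, i.e. 24 + 6x − (20 + 4x) = 12.
Collecting terms: 2x + 4 = 12, so 2x = 8, so x = 4.
Then 2E = 20 + 4·4 = 36, so E = 18, V = 2E/3 = 12, F = 4 + 4 = 8.

4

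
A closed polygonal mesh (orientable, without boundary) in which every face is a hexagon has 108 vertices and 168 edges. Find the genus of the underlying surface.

3

Every face is a hexagon and each edge borders two faces, so 6F = 2·168, giving F = 56.
χ = V − E + F = 108 − 168 + 56 = -4.
For a closed orientable surface χ = 2 − 2g, so g = (2 − (-4))/2 = 3.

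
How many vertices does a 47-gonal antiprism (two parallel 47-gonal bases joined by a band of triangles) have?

94

An antiprism on an n-gon has two n-gon caps and 2n triangles: V = 2·47 = 94, E = 4·47 = 188, F = 2·47 + 2 = 96.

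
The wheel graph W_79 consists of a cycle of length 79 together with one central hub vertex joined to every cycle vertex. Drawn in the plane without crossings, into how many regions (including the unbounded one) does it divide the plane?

80

W_79 has V = 79 + 1 = 80 vertices and E = 2·79 = 158 edges.
By Euler's formula F = 2 − V + E = 2 − 80 + 158 = 80.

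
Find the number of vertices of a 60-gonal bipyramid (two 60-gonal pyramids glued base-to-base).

A bipyramid over an n-gon has 2n triangular faces and n + 2 vertices: V = 60 + 2 = 62, E = 3·60 = 180, F = 2·60 = 120.

62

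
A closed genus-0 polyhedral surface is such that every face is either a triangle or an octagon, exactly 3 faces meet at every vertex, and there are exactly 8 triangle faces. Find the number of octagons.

Let x be the number of octagons; then F = 8 + x.
Edge–face incidences: 2E = 3·8 + 8·x = 24 + 8x.
Every vertex has degree 3, so 3V = 2E.
Euler: V − E + F = 2 ⇒ (2E)/3 − E + (8 + x) = 2.
Multiply by 6: 2·(2E) − 3·(2E) + 6·(8 + x) = 12, i.e. 48 + 6x − (24 + 8x) = 12.
Collecting terms: −2x + 24 = 12, so −2x = −12, so x = 6.
Then 2E = 24 + 8·6 = 72, so E = 36, V = 2E/3 = 24, F = 8 + 6 = 14.

6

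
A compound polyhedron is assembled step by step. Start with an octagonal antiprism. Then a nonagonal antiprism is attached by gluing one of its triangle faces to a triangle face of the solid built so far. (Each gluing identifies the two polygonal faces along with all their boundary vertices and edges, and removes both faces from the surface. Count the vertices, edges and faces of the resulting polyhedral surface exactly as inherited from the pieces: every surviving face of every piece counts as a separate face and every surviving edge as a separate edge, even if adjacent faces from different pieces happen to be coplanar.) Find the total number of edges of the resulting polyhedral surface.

65

An octagonal antiprism: V=16, E=32, F=18.
Attach a nonagonal antiprism (V=18, E=36, F=20) along a 3-gon: merge 3 vertices and 3 edges, delete both glued faces → V=31, E=65, F=36.
Check: V − E + F = 31 − 65 + 36 = 2.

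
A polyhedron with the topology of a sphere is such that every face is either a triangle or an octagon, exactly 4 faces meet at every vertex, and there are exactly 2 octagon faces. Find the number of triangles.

Let x be the number of triangles; then F = 2 + x.
Edge–face incidences: 2E = 8·2 + 3·x = 16 + 3x.
Every vertex has degree 4, so 4V = 2E.
Euler: V − E + F = 2 ⇒ (2E)/4 − E + (2 + x) = 2.
Multiply by 8: 2·(2E) − 4·(2E) + 8·(2 + x) = 16, i.e. 16 + 8x − 2·(16 + 3x) = 16.
Collecting terms: 2x − 16 = 16, so 2x = 32, so x = 16.
Then 2E = 16 + 3·16 = 64, so E = 32, V = 2E/4 = 16, F = 2 + 16 = 18.

16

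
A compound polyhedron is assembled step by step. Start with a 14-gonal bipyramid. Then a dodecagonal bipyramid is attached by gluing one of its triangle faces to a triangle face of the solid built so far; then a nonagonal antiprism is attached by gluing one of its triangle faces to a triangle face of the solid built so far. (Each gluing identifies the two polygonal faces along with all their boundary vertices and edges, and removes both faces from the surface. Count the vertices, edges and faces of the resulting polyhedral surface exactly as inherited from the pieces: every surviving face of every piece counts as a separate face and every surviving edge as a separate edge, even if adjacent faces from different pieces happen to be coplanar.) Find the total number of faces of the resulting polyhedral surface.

68

A 14-gonal bipyramid: V=16, E=42, F=28.
Attach a dodecagonal bipyramid (V=14, E=36, F=24) along a 3-gon: merge 3 vertices and 3 edges, delete both glued faces → V=27, E=75, F=50.
Attach a nonagonal antiprism (V=18, E=36, F=20) along a 3-gon: merge 3 vertices and 3 edges, delete both glued faces → V=42, E=108, F=68.
Check: V − E + F = 42 − 108 + 68 = 2.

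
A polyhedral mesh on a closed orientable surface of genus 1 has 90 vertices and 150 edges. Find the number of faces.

60

For a closed orientable surface of genus 1, χ = 2 − 2·1 = 0.
F = 0 − V + E = 0 − 90 + 150 = 60.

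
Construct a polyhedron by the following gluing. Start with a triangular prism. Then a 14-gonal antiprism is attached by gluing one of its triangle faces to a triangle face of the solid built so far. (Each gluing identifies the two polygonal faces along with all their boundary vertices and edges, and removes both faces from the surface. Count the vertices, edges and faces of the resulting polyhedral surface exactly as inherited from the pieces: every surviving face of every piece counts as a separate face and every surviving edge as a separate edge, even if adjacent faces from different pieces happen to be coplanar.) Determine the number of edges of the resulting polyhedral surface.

A triangular prism: V=6, E=9, F=5.
Attach a 14-gonal antiprism (V=28, E=56, F=30) along a 3-gon: merge 3 vertices and 3 edges, delete both glued faces → V=31, E=62, F=33.
Check: V − E + F = 31 − 62 + 33 = 2.

62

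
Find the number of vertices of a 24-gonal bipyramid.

26

A bipyramid over an n-gon has 2n triangular faces and n + 2 vertices: V = 24 + 2 = 26, E = 3·24 = 72, F = 2·24 = 48.
Check: V − E + F = 26 − 72 + 48 = 2.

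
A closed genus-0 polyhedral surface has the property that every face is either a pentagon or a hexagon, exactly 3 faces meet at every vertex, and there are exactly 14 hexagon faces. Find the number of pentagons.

Let x be the number of pentagons; then F = 14 + x.
Edge–face incidences: 2E = 6·14 + 5·x = 84 + 5x.
Every vertex has degree 3, so 3V = 2E.
Euler: V − E + F = 2 ⇒ (2E)/3 − E + (14 + x) = 2.
Multiply by 6: 2·(2E) − 3·(2E) + 6·(14 + x) = 12, i.e. 84 + 6x − (84 + 5x) = 12.
Collecting terms: x = 12.
Then 2E = 84 + 5·12 = 144, so E = 72, V = 2E/3 = 48, F = 14 + 12 = 26.

12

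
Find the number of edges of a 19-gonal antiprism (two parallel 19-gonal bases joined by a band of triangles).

76

An antiprism on an n-gon has two n-gon caps and 2n triangles: V = 2·19 = 38, E = 4·19 = 76, F = 2·19 + 2 = 40.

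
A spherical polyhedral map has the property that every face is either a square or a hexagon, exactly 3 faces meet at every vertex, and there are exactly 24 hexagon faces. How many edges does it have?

Let x be the number of squares; then F = 24 + x.
Edge–face incidences: 2E = 6·24 + 4·x = 144 + 4x.
Every vertex has degree 3, so 3V = 2E.
Euler: V − E + F = 2 ⇒ (2E)/3 − E + (24 + x) = 2.
Multiply by 6: 2·(2E) − 3·(2E) + 6·(24 + x) = 12, i.e. 144 + 6x − (144 + 4x) = 12.
Collecting terms: 2x = 12, so x = 6.
Then 2E = 144 + 4·6 = 168, so E = 84, V = 2E/3 = 56, F = 24 + 6 = 30.

84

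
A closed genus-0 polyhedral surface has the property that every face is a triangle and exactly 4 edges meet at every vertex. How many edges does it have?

Each face has 3 edges and each edge borders two faces, so 2E = 3F.
Each vertex has degree 4, so 4V = 2E and hence V = 3F/4.
Euler: V − E + F = 2 ⇒ (3F/4) − (3F/2) + F = 2.
Multiply by 8: (6 − 12 + 8)F = 16, i.e. 2F = 16.
So F = 8, E = 3·8/2 = 12, V = 3·8/4 = 6.

12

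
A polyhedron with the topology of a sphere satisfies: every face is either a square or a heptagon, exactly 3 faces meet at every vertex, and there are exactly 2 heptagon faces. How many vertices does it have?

14

Let x be the number of squares; then F = 2 + x.
Edge–face incidences: 2E = 7·2 + 4·x = 14 + 4x.
Every vertex has degree 3, so 3V = 2E.
Euler: V − E + F = 2 ⇒ (2E)/3 − E + (2 + x) = 2.
Multiply by 6: 2·(2E) − 3·(2E) + 6·(2 + x) = 12, i.e. 12 + 6x − (14 + 4x) = 12.
Collecting terms: 2x − 2 = 12, so 2x = 14, so x = 7.
Then 2E = 14 + 4·7 = 42, so E = 21, V = 2E/3 = 14, F = 2 + 7 = 9.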